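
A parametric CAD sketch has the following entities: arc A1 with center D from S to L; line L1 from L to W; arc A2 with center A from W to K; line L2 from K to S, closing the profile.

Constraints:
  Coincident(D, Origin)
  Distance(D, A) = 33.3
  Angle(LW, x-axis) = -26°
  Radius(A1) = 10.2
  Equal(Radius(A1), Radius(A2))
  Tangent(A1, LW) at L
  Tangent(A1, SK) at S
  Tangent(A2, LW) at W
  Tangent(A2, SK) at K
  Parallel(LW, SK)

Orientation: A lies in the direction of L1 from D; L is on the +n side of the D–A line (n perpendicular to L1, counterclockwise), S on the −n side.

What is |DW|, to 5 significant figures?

34.827

The slot axis is L1's direction at -26.0°, so u = (cos -26.0°, sin -26.0°) = (0.89879, -0.43837) and n = (−sin -26.0°, cos -26.0°) = (0.43837, 0.89879). D is at the origin and A lies 33.3 along u from D, so A = 33.3·u = (29.930, -14.598). Tangency of A1 to both parallel lines with radius 10.2 puts L and S at D ± 10.2·n: L = (4.4714, 9.1677), S = (-4.4714, -9.1677). Equal radii place W and K the same way about A: W = A + 10.2·n = (34.401, -5.4301), K = A − 10.2·n = (25.458, -23.765). Then |DW| = |W − D| = 34.827.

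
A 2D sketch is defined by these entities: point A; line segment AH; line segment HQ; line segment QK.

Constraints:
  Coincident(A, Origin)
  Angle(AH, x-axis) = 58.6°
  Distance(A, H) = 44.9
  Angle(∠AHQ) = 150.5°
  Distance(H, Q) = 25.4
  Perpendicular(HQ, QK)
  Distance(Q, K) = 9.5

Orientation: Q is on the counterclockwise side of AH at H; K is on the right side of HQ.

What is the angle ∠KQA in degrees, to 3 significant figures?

109°

A is at the origin; AH runs at 58.6° with length 44.9, so H = 44.9·(cos 58.6°, sin 58.6°) = (23.4, 38.3). ∠AHQ = 150.5°, so HQ runs at 58.6° + (180° − 150.5°) = 88.1° from the x-axis; with |HQ| = 25.4, Q = H + 25.4·(cos 88.1°, sin 88.1°) = (24.2, 63.7). HQ ⟂ QK; with |QK| = 9.5 on the right of HQ, K = Q + 9.5·(0.999, -0.0332) = (33.7, 63.4). Then cos ∠KQA = QK·QA / (|QK||QA|), giving 109°.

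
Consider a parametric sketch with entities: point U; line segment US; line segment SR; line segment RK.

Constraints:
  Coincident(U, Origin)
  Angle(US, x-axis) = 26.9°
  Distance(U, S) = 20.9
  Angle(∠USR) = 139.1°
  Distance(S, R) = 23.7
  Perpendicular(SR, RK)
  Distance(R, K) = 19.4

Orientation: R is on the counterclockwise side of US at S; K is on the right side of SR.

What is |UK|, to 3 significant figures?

51.5

U is at the origin; US runs at 26.9° with length 20.9, so S = 20.9·(cos 26.9°, sin 26.9°) = (18.6, 9.46). ∠USR = 139.1°, so SR runs at 26.9° + (180° − 139.1°) = 67.8° from the x-axis; with |SR| = 23.7, R = S + 23.7·(cos 67.8°, sin 67.8°) = (27.6, 31.4). SR is perpendicular to RK; with |RK| = 19.4 on the right of SR, K = R + 19.4·(0.926, -0.378) = (45.6, 24.1). Then |UK| = |K − U| = 51.5.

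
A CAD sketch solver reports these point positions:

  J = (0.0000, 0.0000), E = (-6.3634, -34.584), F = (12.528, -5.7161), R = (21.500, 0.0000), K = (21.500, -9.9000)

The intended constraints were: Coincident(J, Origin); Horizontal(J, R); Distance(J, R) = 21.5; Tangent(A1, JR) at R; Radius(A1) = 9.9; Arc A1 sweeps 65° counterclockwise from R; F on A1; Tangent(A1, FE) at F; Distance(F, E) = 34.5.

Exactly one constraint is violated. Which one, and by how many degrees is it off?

Tangent(A1, FE) at F — off by 8.20°.

J = (0.00, 0.00) ✓; J.y = 0.00, R.y = 0.00 ✓; |JR| = 21.50 ✓; ∠(KR, RJ) = 90.00° ✓; |KR| = 9.900 ✓; bearing(K→F) − bearing(K→R) = 65.00° ✓; |KF| = 9.900 ✓; ∠(KF, FE) = 98.20° ✗; |FE| = 34.50 ✓.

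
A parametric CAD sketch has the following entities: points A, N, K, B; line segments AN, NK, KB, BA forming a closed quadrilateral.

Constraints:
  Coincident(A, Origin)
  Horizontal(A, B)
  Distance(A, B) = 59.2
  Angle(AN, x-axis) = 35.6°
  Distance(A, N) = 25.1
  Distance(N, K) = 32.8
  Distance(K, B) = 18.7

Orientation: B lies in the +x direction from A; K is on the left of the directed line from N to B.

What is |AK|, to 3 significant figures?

55.9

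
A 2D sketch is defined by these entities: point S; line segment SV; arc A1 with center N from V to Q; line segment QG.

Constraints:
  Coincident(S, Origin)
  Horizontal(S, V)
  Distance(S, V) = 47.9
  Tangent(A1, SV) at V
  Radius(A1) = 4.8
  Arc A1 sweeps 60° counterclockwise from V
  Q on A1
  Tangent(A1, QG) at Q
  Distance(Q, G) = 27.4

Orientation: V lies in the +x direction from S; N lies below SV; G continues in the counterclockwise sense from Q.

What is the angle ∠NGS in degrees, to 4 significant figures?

88.92°

S is at the origin; S and V share the same y with |SV| = 47.9 and V on the +x side, so V = (47.90, 0.000). Tangency of A1 to SV means the radius NV is perpendicular to SV, so N = V + (0, -4.8) = (47.90, -4.800). On A1, V sits at bearing 90° from N; a 60° counterclockwise sweep puts Q at bearing 150°, so Q = N + 4.8·(cos 150°, sin 150°) = (43.74, -2.400). The tangent condition forces NQ to be normal to QG, so QG runs along (−sin 150°, cos 150°); with |QG| = 27.4, G = (30.04, -26.13). Then cos ∠NGS = GN·GS / (|GN||GS|), giving 88.92°.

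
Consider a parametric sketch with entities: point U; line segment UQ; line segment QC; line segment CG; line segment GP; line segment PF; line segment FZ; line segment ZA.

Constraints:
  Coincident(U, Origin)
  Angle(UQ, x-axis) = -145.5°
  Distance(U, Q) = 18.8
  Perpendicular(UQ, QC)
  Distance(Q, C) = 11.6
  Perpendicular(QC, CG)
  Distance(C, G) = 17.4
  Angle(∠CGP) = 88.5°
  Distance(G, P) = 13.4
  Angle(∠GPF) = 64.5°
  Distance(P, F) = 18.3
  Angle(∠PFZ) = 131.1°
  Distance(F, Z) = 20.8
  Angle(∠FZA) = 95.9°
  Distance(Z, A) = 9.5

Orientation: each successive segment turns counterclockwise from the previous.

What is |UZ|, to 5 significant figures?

35.310

U is at the origin; UQ runs at -145.5° with length 18.8, so Q = (-15.494, -10.648). The perpendicularity gives QC at right angles to UQ, so QC runs at -55.500°; with |QC| = 11.6, C = (-8.9233, -20.208). The perpendicularity gives CG at right angles to QC, so CG runs at 34.500°; with |CG| = 17.4, G = (5.4165, -10.353). ∠CGP = 88.5° gives GP at 126.00° from the x-axis; with |GP| = 13.4, P = (-2.4598, 0.48800). ∠GPF = 64.5° gives PF at -118.50° from the x-axis; with |PF| = 18.3, F = (-11.192, -15.594). ∠PFZ = 131.1° gives FZ at -69.600° from the x-axis; with |FZ| = 20.8, Z = (-3.9415, -35.090). Then |UZ| = |Z − U| = 35.310.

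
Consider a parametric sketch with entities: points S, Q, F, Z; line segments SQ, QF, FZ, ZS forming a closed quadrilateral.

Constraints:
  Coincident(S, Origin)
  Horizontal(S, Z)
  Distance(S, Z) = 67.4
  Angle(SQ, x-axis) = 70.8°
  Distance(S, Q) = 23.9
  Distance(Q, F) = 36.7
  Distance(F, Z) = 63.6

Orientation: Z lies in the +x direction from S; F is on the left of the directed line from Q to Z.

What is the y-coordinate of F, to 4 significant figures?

51.64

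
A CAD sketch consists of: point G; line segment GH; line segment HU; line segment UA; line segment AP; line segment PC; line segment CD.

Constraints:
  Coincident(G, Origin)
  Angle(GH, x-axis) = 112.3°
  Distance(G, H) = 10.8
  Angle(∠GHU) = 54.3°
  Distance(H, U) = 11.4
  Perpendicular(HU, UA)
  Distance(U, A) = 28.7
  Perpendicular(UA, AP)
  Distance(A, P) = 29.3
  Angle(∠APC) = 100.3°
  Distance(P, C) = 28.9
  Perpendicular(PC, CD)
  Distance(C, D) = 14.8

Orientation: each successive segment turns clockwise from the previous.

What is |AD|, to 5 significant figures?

36.909

G is at the origin; GH runs at 112.3° with length 10.8, so H = (-4.0981, 9.9923). ∠GHU = 54.3° gives HU at -13.400° from the x-axis; with |HU| = 11.4, U = (6.9915, 7.3503). HU ⟂ UA, so UA runs at -103.40°; with |UA| = 28.7, A = (0.34035, -20.568). UA is perpendicular to AP, so AP runs at 166.60°; with |AP| = 29.3, P = (-28.162, -13.778). ∠APC = 100.3° gives PC at 86.900° from the x-axis; with |PC| = 28.9, C = (-26.599, 15.080). PC ⟂ CD, so CD runs at -3.1000°; with |CD| = 14.8, D = (-11.821, 14.279). Then |AD| = |D − A| = 36.909.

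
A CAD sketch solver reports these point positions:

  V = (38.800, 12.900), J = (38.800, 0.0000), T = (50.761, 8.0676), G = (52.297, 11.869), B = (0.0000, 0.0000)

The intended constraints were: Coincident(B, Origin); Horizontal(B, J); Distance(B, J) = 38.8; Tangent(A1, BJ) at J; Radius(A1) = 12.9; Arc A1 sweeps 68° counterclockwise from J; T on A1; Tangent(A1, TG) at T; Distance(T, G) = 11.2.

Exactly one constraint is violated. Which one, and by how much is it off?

Distance(T, G) = 11.2 — off by 7.10.

B = (0.00, 0.00) ✓; B.y = 0.00, J.y = 0.00 ✓; |BJ| = 38.80 ✓; ∠(VJ, JB) = 90.00° ✓; |VJ| = 12.90 ✓; bearing(V→T) − bearing(V→J) = 68.00° ✓; |VT| = 12.90 ✓; ∠(VT, TG) = 90.00° ✓; |TG| = 4.100 ✗.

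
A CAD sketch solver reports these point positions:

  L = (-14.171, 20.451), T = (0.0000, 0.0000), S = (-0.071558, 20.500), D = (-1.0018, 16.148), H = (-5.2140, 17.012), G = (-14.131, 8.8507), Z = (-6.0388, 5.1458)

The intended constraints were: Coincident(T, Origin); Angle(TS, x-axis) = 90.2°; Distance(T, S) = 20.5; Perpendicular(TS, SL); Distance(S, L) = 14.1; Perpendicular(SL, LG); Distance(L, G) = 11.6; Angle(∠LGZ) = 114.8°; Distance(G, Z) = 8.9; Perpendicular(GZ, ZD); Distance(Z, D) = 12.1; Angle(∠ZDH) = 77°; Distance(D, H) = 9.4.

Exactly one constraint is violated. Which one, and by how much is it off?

Distance(D, H) = 9.4 — off by 5.10.

T = (0.00, 0.00) ✓; TS at 90.20° ✓; |TS| = 20.50 ✓; ∠(TS, SL) = 90.00° ✓; |SL| = 14.10 ✓; ∠(SL, LG) = 90.00° ✓; |LG| = 11.60 ✓; ∠LGZ = 114.8° ✓; |GZ| = 8.900 ✓; ∠(GZ, ZD) = 90.00° ✓; |ZD| = 12.10 ✓; ∠ZDH = 76.99° ✓; |DH| = 4.300 ✗.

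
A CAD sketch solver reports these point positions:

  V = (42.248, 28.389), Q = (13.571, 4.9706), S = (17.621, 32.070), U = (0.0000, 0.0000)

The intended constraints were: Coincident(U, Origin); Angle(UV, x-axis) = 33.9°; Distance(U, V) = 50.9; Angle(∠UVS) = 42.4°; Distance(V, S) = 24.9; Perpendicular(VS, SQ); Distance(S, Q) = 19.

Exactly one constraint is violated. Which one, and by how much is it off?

Distance(S, Q) = 19 — off by 8.40.

U = (0.00, 0.00) ✓; UV at 33.90° ✓; |UV| = 50.90 ✓; ∠UVS = 42.40° ✓; |VS| = 24.90 ✓; ∠(VS, SQ) = 90.00° ✓; |SQ| = 27.40 ✗.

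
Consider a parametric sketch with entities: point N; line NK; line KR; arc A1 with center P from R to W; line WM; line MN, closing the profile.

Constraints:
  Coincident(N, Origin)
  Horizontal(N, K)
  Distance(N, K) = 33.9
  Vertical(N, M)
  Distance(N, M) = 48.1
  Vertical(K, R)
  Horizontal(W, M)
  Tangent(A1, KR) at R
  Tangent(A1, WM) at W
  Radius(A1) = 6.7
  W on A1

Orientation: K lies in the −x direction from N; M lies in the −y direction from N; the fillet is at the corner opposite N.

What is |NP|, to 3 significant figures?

49.5

NM is vertical with |NM| = 48.1 and M on the −y side, so M = (0.00, -48.1). The virtual corner opposite N is at (-33.9, -48.1). A1 meets KR tangentially, so PR is at right angles to KR and A1 meets WM tangentially, so PW is at right angles to WM, with radius 6.7, so the center P sits 6.7 in from both sides at P = (-27.2, -41.4). Then |NP| = |P − N| = 49.5.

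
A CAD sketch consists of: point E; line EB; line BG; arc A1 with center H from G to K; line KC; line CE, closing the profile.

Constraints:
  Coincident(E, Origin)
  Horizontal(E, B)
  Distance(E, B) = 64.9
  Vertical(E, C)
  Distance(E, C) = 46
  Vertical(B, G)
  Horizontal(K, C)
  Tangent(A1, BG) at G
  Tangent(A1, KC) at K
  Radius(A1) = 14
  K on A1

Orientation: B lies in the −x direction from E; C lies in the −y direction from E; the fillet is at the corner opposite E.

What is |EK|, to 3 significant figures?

68.6

E is at the origin; E and B share the same y with |EB| = 64.9 and B on the −x side, so B = (-64.9, 0.00). EC is vertical with |EC| = 46.0 and C on the −y side, so C = (0.00, -46.0). The virtual corner opposite E is at (-64.9, -46.0). The tangent condition forces HG to be normal to BG and the tangent condition forces HK to be normal to KC, with radius 14.0, so the center H sits 14.0 in from both sides at H = (-50.9, -32.0). That places the tangent points at G = (-64.9, -32.0) on BG and K = (-50.9, -46.0) on KC. Then |EK| = |K − E| = 68.6.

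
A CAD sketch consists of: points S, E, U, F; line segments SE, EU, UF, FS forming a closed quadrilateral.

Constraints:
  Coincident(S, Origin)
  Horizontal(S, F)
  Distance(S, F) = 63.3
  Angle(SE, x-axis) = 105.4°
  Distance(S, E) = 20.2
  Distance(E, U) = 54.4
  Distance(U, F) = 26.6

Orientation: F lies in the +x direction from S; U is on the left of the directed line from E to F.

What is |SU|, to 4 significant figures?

53.84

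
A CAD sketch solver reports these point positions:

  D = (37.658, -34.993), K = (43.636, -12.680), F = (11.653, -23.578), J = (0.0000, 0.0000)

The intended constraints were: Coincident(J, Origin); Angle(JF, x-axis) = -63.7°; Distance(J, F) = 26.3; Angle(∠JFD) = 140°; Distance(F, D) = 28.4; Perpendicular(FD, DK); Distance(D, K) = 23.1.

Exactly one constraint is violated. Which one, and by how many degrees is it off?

Perpendicular(FD, DK) — off by 8.70°.

J = (0.00, 0.00) ✓; JF at -63.70° ✓; |JF| = 26.30 ✓; ∠JFD = 140.0° ✓; |FD| = 28.40 ✓; ∠(FD, DK) = 98.70° ✗; |DK| = 23.10 ✓.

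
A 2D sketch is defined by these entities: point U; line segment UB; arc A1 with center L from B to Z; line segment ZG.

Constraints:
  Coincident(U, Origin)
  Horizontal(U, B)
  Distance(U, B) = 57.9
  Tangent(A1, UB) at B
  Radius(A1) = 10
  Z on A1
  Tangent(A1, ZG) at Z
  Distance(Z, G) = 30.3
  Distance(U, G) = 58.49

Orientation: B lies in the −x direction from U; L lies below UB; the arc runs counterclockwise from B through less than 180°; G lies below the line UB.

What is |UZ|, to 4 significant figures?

67.24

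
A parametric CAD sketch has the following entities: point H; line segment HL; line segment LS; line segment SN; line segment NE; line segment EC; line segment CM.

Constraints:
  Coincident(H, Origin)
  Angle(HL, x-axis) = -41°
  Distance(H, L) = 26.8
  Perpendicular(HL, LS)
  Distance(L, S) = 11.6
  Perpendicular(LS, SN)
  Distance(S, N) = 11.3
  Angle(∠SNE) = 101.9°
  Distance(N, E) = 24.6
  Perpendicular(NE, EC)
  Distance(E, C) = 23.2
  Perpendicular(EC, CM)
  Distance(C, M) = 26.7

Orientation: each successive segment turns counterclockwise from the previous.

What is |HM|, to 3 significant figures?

39.6

H is at the origin; HL runs at -41.0° with length 26.8, so L = (20.2, -17.6). HL ⟂ LS, so LS runs at 49.0°; with |LS| = 11.6, S = (27.8, -8.83). LS is perpendicular to SN, so SN runs at 139°; with |SN| = 11.3, N = (19.3, -1.41). ∠SNE = 101.9° gives NE at -143° from the x-axis; with |NE| = 24.6, E = (-0.312, -16.3). The perpendicularity gives EC at right angles to NE, so EC runs at -52.9°; with |EC| = 23.2, C = (13.7, -34.8). EC ⟂ CM, so CM runs at 37.1°; with |CM| = 26.7, M = (35.0, -18.7). Then |HM| = |M − H| = 39.6.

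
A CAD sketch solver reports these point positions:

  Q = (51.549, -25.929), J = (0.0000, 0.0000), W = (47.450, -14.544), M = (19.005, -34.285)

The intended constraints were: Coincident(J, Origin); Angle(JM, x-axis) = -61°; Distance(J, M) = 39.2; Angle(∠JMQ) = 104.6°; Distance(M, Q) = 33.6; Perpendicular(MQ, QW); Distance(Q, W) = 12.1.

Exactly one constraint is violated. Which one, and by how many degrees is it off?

Perpendicular(MQ, QW) — off by 5.40°.

J = (0.00, 0.00) ✓; JM at -61.00° ✓; |JM| = 39.20 ✓; ∠JMQ = 104.6° ✓; |MQ| = 33.60 ✓; ∠(MQ, QW) = 95.40° ✗; |QW| = 12.10 ✓.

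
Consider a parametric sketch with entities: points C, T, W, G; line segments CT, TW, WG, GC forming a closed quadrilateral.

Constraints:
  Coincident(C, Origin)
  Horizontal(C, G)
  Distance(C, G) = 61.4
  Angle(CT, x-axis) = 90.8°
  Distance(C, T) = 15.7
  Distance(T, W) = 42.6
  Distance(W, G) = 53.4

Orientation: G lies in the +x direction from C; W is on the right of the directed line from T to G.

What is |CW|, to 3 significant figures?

28.2

Checks: |TW| = 42.60 ✓; |WG| = 53.40 ✓.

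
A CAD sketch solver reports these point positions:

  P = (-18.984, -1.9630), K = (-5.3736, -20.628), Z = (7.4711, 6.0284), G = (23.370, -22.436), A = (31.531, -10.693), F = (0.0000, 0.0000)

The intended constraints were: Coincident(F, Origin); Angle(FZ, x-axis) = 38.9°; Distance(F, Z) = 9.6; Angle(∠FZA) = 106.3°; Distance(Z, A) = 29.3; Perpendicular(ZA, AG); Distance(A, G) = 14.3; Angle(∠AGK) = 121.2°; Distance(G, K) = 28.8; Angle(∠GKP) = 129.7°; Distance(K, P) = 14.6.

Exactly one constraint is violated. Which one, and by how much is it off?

Distance(K, P) = 14.6 — off by 8.50.

F = (0.00, 0.00) ✓; FZ at 38.90° ✓; |FZ| = 9.600 ✓; ∠FZA = 106.3° ✓; |ZA| = 29.30 ✓; ∠(ZA, AG) = 90.00° ✓; |AG| = 14.30 ✓; ∠AGK = 121.2° ✓; |GK| = 28.80 ✓; ∠GKP = 129.7° ✓; |KP| = 23.10 ✗.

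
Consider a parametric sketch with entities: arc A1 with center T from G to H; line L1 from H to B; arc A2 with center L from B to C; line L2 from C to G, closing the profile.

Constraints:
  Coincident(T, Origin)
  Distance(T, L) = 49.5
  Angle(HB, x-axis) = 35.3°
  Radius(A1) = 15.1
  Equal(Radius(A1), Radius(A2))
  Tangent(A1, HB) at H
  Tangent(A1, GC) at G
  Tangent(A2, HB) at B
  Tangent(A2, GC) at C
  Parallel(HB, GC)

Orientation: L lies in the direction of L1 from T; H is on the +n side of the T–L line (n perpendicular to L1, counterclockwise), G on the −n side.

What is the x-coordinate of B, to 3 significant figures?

31.7

The slot axis is L1's direction at 35.3°, so u = (cos 35.3°, sin 35.3°) = (0.816, 0.578) and n = (−sin 35.3°, cos 35.3°) = (-0.578, 0.816). T is at the origin and L lies 49.5 along u from T, so L = 49.5·u = (40.4, 28.6). Tangency of A1 to both parallel lines with radius 15.1 puts H and G at T ± 15.1·n: H = (-8.73, 12.3), G = (8.73, -12.3). Equal radii place B and C the same way about L: B = L + 15.1·n = (31.7, 40.9), C = L − 15.1·n = (49.1, 16.3). So B.x = 31.7.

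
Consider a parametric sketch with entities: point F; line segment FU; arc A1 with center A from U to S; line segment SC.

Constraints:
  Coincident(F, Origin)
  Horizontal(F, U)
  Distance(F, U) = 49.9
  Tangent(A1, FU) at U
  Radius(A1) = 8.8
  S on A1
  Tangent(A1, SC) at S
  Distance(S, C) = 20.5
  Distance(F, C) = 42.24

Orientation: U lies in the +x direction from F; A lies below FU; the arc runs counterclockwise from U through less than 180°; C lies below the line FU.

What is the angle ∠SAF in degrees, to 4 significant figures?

11.28°

Checks: F = (0.00, 0.00) ✓; |AS| = 8.800 ✓; ∠(AS, SC) = 90.00° ✓; |SC| = 20.50 ✓; |FC| = 42.24 ✓.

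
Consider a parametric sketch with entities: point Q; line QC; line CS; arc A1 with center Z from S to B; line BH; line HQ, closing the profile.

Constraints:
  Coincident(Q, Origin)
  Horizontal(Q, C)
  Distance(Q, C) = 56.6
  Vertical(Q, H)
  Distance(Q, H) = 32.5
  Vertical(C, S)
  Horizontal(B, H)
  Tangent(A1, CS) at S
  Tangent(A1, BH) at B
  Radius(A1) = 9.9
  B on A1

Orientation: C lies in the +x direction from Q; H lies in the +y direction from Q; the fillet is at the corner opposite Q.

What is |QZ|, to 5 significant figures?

51.881

QH is vertical with |QH| = 32.5 and H on the +y side, so H = (0.0000, 32.500). The virtual corner opposite Q is at (56.600, 32.500). The tangent condition forces ZS to be normal to CS and the tangent condition forces ZB to be normal to BH, with radius 9.9, so the center Z sits 9.9 in from both sides at Z = (46.700, 22.600). Then |QZ| = |Z − Q| = 51.881.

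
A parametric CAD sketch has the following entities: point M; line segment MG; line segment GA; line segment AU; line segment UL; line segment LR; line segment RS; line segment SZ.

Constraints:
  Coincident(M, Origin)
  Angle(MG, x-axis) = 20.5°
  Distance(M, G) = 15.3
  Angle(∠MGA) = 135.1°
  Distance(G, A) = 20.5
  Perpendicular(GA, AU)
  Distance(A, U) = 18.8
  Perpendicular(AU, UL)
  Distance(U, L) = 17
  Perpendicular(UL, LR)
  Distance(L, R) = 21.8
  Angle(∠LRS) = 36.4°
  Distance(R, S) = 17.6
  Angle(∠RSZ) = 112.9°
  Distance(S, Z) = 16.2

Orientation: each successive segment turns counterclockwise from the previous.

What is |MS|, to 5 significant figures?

24.784

M is at the origin; MG runs at 20.5° with length 15.3, so G = (14.331, 5.3582). ∠MGA = 135.1° gives GA at 65.400° from the x-axis; with |GA| = 20.5, A = (22.865, 23.998). GA is perpendicular to AU, so AU runs at 155.40°; with |AU| = 18.8, U = (5.7712, 31.824). AU is perpendicular to UL, so UL runs at -114.60°; with |UL| = 17.0, L = (-1.3056, 16.367). UL is perpendicular to LR, so LR runs at -24.600°; with |LR| = 21.8, R = (18.516, 7.2917). ∠LRS = 36.4° gives RS at 119.00° from the x-axis; with |RS| = 17.6, S = (9.9831, 22.685). Then |MS| = |S − M| = 24.784.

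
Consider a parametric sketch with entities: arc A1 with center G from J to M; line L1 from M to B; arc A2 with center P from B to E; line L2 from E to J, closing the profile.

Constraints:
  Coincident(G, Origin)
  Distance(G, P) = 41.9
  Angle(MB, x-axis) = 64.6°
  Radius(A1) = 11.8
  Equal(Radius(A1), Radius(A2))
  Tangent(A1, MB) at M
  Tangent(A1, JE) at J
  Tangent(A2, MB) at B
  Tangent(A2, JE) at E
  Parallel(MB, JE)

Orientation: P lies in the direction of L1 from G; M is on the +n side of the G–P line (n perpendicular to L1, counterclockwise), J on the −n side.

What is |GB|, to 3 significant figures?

43.5

The slot axis is L1's direction at 64.6°, so u = (cos 64.6°, sin 64.6°) = (0.429, 0.903) and n = (−sin 64.6°, cos 64.6°) = (-0.903, 0.429). G is at the origin and P lies 41.9 along u from G, so P = 41.9·u = (18.0, 37.8). Tangency of A1 to both parallel lines with radius 11.8 puts M and J at G ± 11.8·n: M = (-10.7, 5.06), J = (10.7, -5.06). Equal radii place B and E the same way about P: B = P + 11.8·n = (7.31, 42.9), E = P − 11.8·n = (28.6, 32.8). Then |GB| = |B − G| = 43.5.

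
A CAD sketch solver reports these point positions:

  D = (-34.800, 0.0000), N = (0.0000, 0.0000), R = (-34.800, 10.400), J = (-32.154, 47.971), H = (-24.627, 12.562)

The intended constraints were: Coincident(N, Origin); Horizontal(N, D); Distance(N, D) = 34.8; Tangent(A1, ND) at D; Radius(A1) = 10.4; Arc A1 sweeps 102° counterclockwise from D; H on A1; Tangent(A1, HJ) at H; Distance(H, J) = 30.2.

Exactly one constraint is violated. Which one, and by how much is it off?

Distance(H, J) = 30.2 — off by 6.00.

N = (0.00, 0.00) ✓; N.y = 0.00, D.y = 0.00 ✓; |ND| = 34.80 ✓; ∠(RD, DN) = 90.00° ✓; |RD| = 10.40 ✓; bearing(R→H) − bearing(R→D) = 102.0° ✓; |RH| = 10.40 ✓; ∠(RH, HJ) = 90.00° ✓; |HJ| = 36.20 ✗.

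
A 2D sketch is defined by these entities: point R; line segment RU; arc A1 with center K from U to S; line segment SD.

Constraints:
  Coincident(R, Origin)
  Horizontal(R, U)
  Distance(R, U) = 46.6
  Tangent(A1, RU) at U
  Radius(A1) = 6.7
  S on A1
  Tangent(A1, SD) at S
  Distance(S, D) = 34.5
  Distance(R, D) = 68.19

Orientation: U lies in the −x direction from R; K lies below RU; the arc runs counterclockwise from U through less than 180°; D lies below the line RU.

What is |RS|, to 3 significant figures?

53.7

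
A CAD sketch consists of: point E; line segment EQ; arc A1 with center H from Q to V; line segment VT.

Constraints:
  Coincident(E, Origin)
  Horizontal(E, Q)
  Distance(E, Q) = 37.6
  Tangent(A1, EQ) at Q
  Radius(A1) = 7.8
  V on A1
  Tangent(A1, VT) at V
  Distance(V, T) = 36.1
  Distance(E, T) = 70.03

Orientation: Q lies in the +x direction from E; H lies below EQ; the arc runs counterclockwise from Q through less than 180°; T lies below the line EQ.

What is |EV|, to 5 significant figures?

35.018

E is at the origin; EQ is horizontal with |EQ| = 37.6 and Q on the +x side, so Q = (37.600, 0.0000). The tangent condition forces HQ to be normal to EQ, so H = Q + (0, -7.8) = (37.600, -7.8000). Since HV ⟂ VT (tangency), |HT| = √(7.8² + 36.1²) = 36.933 regardless of where V sits on A1. So T lies on both circle(E, 70.03) and circle(H, 36.933); the below-EQ intersection is T = (58.793, -38.048). V is the foot of the tangent from T: V = (32.301, -13.524).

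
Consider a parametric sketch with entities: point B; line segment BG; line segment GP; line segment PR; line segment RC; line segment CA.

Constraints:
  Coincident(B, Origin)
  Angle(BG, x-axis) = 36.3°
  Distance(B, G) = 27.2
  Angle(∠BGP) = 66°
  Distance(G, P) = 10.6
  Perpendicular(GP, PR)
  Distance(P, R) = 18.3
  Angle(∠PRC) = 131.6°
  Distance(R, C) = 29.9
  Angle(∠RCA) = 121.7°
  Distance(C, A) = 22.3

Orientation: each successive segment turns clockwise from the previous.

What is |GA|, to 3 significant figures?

45.9

B is at the origin; BG runs at 36.3° with length 27.2, so G = (21.9, 16.1). ∠BGP = 66.0° gives GP at -77.7° from the x-axis; with |GP| = 10.6, P = (24.2, 5.75). The perpendicularity gives PR at right angles to GP, so PR runs at -168°; with |PR| = 18.3, R = (6.30, 1.85). ∠PRC = 131.6° gives RC at 144° from the x-axis; with |RC| = 29.9, C = (-17.9, 19.5). ∠RCA = 121.7° gives CA at 85.6° from the x-axis; with |CA| = 22.3, A = (-16.1, 41.7). Then |GA| = |A − G| = 45.9.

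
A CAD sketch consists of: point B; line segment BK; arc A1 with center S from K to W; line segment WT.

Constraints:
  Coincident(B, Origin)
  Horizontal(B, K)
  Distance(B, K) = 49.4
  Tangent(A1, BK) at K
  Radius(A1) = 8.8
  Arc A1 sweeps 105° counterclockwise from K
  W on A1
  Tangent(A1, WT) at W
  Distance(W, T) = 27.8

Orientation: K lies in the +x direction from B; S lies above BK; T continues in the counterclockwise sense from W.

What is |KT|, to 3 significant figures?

38.0

B is at the origin; B and K share the same y with |BK| = 49.4 and K on the +x side, so K = (49.4, 0.00). A1 meets BK tangentially, so SK is at right angles to BK, so S = K + (0, 8.8) = (49.4, 8.80). On A1, K sits at bearing -90° from S; a 105° counterclockwise sweep puts W at bearing 15°, so W = S + 8.8·(cos 15°, sin 15°) = (57.9, 11.1). A1 meets WT tangentially, so SW is at right angles to WT, so WT runs along (−sin 15°, cos 15°); with |WT| = 27.8, T = (50.7, 37.9). Then |KT| = |T − K| = 38.0.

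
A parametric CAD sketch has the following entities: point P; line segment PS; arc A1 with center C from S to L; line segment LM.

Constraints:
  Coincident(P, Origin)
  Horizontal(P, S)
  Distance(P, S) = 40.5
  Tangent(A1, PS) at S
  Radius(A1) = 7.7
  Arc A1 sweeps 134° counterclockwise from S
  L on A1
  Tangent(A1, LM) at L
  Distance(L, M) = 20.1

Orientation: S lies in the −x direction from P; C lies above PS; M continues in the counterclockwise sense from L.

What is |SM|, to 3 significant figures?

28.8

P is at the origin; PS is horizontal with |PS| = 40.5 and S on the −x side, so S = (-40.5, 0.00). Tangency of A1 to PS means the radius CS is perpendicular to PS, so C = S + (0, 7.7) = (-40.5, 7.70). On A1, S sits at bearing -90° from C; a 134° counterclockwise sweep puts L at bearing 44°, so L = C + 7.7·(cos 44°, sin 44°) = (-35.0, 13.0). Tangency of A1 to LM means the radius CL is perpendicular to LM, so LM runs along (−sin 44°, cos 44°); with |LM| = 20.1, M = (-48.9, 27.5). Then |SM| = |M − S| = 28.8.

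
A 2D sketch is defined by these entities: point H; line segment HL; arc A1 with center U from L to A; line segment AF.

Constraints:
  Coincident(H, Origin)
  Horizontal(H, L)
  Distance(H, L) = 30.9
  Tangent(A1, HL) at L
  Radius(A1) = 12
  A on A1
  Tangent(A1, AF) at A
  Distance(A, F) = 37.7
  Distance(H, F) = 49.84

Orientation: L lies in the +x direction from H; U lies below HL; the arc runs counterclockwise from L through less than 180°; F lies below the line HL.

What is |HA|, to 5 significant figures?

21.678

Checks: ∠(UL, LH) = 90.00° ✓; |UL| = 12.00 ✓; |UA| = 12.00 ✓; ∠(UA, AF) = 90.00° ✓; |AF| = 37.70 ✓; |HF| = 49.84 ✓.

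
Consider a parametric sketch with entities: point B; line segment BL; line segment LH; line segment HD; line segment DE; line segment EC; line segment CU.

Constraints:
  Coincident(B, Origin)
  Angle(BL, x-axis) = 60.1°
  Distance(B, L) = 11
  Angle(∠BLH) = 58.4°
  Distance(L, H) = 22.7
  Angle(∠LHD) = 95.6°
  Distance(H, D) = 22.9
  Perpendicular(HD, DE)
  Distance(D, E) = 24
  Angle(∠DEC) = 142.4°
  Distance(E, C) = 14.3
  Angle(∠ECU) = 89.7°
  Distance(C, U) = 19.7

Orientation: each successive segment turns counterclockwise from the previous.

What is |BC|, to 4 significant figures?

18.73

B is at the origin; BL runs at 60.1° with length 11.0, so L = (5.483, 9.536). ∠BLH = 58.4° gives LH at -178.3° from the x-axis; with |LH| = 22.7, H = (-17.21, 8.862). ∠LHD = 95.6° gives HD at -93.90° from the x-axis; with |HD| = 22.9, D = (-18.76, -13.98). HD ⟂ DE, so DE runs at -3.900°; with |DE| = 24.0, E = (5.180, -15.62). ∠DEC = 142.4° gives EC at 33.70° from the x-axis; with |EC| = 14.3, C = (17.08, -7.683). Then |BC| = |C − B| = 18.73.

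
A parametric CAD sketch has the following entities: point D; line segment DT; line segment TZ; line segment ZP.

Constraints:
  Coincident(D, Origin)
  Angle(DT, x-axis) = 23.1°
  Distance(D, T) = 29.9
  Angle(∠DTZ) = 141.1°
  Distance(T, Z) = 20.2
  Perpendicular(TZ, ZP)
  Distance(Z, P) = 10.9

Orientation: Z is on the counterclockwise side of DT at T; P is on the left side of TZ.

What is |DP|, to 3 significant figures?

44.2

D is at the origin; DT runs at 23.1° with length 29.9, so T = 29.9·(cos 23.1°, sin 23.1°) = (27.5, 11.7). ∠DTZ = 141.1°, so TZ runs at 23.1° + (180° − 141.1°) = 62.0° from the x-axis; with |TZ| = 20.2, Z = T + 20.2·(cos 62.0°, sin 62.0°) = (37.0, 29.6). The perpendicularity gives ZP at right angles to TZ; with |ZP| = 10.9 on the left of TZ, P = Z + 10.9·(-0.883, 0.469) = (27.4, 34.7). Then |DP| = |P − D| = 44.2.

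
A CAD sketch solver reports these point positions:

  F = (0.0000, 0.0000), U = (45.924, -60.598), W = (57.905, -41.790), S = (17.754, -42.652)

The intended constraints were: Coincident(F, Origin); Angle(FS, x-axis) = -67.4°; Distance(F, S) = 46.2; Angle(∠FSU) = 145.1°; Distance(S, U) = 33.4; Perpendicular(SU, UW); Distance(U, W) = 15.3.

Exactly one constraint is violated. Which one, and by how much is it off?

Distance(U, W) = 15.3 — off by 7.00.

F = (0.00, 0.00) ✓; FS at -67.40° ✓; |FS| = 46.20 ✓; ∠FSU = 145.1° ✓; |SU| = 33.40 ✓; ∠(SU, UW) = 90.00° ✓; |UW| = 22.30 ✗.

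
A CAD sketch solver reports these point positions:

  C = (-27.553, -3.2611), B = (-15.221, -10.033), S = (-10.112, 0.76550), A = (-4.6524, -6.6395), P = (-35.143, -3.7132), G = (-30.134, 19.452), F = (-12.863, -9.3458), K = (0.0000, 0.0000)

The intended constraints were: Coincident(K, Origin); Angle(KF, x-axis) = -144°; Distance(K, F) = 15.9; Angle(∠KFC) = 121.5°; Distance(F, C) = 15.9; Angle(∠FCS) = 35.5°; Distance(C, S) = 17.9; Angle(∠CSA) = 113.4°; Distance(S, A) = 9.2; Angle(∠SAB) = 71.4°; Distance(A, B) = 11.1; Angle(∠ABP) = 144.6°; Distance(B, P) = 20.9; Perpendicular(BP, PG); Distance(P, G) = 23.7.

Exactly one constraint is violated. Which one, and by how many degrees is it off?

Perpendicular(BP, PG) — off by 5.40°.

K = (0.00, 0.00) ✓; KF at -144.0° ✓; |KF| = 15.90 ✓; ∠KFC = 121.5° ✓; |FC| = 15.90 ✓; ∠FCS = 35.50° ✓; |CS| = 17.90 ✓; ∠CSA = 113.4° ✓; |SA| = 9.200 ✓; ∠SAB = 71.40° ✓; |AB| = 11.10 ✓; ∠ABP = 144.6° ✓; |BP| = 20.90 ✓; ∠(BP, PG) = 84.60° ✗; |PG| = 23.70 ✓.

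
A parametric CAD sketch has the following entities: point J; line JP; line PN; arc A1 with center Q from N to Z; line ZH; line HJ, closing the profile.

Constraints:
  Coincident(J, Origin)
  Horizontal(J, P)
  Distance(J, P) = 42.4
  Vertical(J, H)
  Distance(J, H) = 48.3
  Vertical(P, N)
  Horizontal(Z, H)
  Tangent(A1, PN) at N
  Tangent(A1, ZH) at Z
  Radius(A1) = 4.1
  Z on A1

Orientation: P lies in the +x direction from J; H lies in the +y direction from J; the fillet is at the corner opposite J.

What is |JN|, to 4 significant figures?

61.25

J is at the origin; JP is horizontal with |JP| = 42.4 and P on the +x side, so P = (42.40, 0.000). J and H share the same x with |JH| = 48.3 and H on the +y side, so H = (0.000, 48.30). The virtual corner opposite J is at (42.40, 48.30). The tangent condition forces QN to be normal to PN and since A1 is tangent to ZH there, QZ ⟂ ZH, with radius 4.1, so the center Q sits 4.1 in from both sides at Q = (38.30, 44.20). That places the tangent points at N = (42.40, 44.20) on PN and Z = (38.30, 48.30) on ZH. Then |JN| = |N − J| = 61.25.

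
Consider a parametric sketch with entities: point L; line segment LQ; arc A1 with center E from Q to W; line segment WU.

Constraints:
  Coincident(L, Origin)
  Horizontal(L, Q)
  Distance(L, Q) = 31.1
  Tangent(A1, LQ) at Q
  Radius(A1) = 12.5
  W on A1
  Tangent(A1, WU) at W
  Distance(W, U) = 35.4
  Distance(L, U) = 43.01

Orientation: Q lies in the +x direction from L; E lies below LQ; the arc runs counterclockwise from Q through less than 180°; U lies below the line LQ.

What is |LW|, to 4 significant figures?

21.06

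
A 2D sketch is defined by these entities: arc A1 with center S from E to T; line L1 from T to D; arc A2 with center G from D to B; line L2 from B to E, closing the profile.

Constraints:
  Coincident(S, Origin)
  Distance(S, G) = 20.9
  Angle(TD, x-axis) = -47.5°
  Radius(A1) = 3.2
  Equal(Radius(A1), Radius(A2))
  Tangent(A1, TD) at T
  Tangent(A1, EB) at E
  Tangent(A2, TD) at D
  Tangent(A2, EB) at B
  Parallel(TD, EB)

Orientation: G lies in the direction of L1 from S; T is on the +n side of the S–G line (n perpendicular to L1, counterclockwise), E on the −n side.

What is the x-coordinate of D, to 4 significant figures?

16.48

The slot axis is L1's direction at -47.5°, so u = (cos -47.5°, sin -47.5°) = (0.6756, -0.7373) and n = (−sin -47.5°, cos -47.5°) = (0.7373, 0.6756). S is at the origin and G lies 20.9 along u from S, so G = 20.9·u = (14.12, -15.41). Tangency of A1 to both parallel lines with radius 3.2 puts T and E at S ± 3.2·n: T = (2.359, 2.162), E = (-2.359, -2.162). Equal radii place D and B the same way about G: D = G + 3.2·n = (16.48, -13.25), B = G − 3.2·n = (11.76, -17.57). So D.x = 16.48.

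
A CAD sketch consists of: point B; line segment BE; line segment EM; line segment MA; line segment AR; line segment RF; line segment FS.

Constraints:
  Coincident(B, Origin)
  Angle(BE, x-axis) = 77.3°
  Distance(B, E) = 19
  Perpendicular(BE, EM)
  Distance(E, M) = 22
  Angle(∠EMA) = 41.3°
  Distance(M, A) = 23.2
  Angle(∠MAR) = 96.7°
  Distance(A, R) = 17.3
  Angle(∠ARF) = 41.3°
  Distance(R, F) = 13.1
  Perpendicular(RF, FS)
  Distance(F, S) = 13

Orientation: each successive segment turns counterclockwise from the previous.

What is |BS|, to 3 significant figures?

5.11

B is at the origin; BE runs at 77.3° with length 19.0, so E = (4.18, 18.5). BE is perpendicular to EM, so EM runs at 167°; with |EM| = 22.0, M = (-17.3, 23.4). ∠EMA = 41.3° gives MA at -54.0° from the x-axis; with |MA| = 23.2, A = (-3.65, 4.60). ∠MAR = 96.7° gives AR at 29.3° from the x-axis; with |AR| = 17.3, R = (11.4, 13.1). ∠ARF = 41.3° gives RF at 168° from the x-axis; with |RF| = 13.1, F = (-1.37, 15.8). The perpendicularity gives FS at right angles to RF, so FS runs at -102°; with |FS| = 13.0, S = (-4.08, 3.08). Then |BS| = |S − B| = 5.11.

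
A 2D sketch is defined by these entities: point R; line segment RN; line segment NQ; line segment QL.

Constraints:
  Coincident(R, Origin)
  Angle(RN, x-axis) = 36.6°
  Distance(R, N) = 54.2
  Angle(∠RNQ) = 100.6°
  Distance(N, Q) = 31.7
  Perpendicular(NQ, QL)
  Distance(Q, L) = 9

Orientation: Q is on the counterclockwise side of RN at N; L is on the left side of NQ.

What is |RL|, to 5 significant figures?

60.800

∠RNQ = 100.6°, so NQ runs at 36.6° + (180° − 100.6°) = 116.00° from the x-axis; with |NQ| = 31.7, Q = N + 31.7·(cos 116.00°, sin 116.00°) = (29.616, 60.807). NQ ⟂ QL; with |QL| = 9.0 on the left of NQ, L = Q + 9.0·(-0.89879, -0.43837) = (21.527, 56.862). Then |RL| = |L − R| = 60.800.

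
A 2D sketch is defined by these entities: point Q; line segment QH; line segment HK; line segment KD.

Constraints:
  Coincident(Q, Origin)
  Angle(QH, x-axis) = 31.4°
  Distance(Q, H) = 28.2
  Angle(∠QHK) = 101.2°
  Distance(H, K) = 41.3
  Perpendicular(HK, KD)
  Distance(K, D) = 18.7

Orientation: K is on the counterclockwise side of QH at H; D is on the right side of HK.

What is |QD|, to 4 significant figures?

65.86

Q is at the origin; QH runs at 31.4° with length 28.2, so H = 28.2·(cos 31.4°, sin 31.4°) = (24.07, 14.69). ∠QHK = 101.2°, so HK runs at 31.4° + (180° − 101.2°) = 110.2° from the x-axis; with |HK| = 41.3, K = H + 41.3·(cos 110.2°, sin 110.2°) = (9.809, 53.45). The perpendicularity gives KD at right angles to HK; with |KD| = 18.7 on the right of HK, D = K + 18.7·(0.9385, 0.3453) = (27.36, 59.91). Then |QD| = |D − Q| = 65.86.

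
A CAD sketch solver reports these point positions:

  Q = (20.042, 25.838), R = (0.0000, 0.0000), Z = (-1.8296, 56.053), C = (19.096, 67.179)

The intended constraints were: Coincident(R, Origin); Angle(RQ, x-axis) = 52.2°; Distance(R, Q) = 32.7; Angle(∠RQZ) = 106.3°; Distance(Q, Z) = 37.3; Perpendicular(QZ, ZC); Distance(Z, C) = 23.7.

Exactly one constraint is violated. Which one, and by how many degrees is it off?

Perpendicular(QZ, ZC) — off by 7.90°.

R = (0.00, 0.00) ✓; RQ at 52.20° ✓; |RQ| = 32.70 ✓; ∠RQZ = 106.3° ✓; |QZ| = 37.30 ✓; ∠(QZ, ZC) = 97.90° ✗; |ZC| = 23.70 ✓.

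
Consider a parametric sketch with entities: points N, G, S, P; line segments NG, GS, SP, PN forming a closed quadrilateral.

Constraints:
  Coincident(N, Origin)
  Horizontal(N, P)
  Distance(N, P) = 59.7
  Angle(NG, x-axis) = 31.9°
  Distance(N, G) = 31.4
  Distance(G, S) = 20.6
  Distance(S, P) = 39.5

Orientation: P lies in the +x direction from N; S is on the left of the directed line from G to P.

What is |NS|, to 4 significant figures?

51.03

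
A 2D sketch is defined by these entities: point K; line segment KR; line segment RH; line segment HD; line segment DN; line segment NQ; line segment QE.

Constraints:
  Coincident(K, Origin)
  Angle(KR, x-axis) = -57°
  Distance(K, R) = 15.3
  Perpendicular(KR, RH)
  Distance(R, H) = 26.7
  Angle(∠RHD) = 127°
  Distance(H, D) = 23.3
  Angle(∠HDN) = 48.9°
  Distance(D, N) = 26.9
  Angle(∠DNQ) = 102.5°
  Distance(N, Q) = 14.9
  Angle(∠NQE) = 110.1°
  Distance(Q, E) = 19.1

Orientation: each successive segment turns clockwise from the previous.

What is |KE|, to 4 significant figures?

36.29

K is at the origin; KR runs at -57.0° with length 15.3, so R = (8.333, -12.83). The perpendicularity gives RH at right angles to KR, so RH runs at -147.0°; with |RH| = 26.7, H = (-14.06, -27.37). ∠RHD = 127.0° gives HD at 160.0° from the x-axis; with |HD| = 23.3, D = (-35.95, -19.40). ∠HDN = 48.9° gives DN at 28.90° from the x-axis; with |DN| = 26.9, N = (-12.40, -6.404). ∠DNQ = 102.5° gives NQ at -48.60° from the x-axis; with |NQ| = 14.9, Q = (-2.551, -17.58). ∠NQE = 110.1° gives QE at -118.5° from the x-axis; with |QE| = 19.1, E = (-11.66, -34.37). Then |KE| = |E − K| = 36.29.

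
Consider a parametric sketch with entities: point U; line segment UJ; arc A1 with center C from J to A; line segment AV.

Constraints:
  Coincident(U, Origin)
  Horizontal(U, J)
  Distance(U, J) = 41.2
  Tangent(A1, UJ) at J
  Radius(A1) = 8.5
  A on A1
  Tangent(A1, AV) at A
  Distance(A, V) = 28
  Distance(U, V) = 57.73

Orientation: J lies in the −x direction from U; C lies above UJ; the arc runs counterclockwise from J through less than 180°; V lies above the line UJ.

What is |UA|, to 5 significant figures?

35.300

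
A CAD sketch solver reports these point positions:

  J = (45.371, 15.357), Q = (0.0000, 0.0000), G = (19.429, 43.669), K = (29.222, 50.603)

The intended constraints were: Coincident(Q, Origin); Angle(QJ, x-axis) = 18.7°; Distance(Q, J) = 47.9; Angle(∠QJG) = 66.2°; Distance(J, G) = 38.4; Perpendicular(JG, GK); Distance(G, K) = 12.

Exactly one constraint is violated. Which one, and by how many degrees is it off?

Perpendicular(JG, GK) — off by 7.20°.

Q = (0.00, 0.00) ✓; QJ at 18.70° ✓; |QJ| = 47.90 ✓; ∠QJG = 66.20° ✓; |JG| = 38.40 ✓; ∠(JG, GK) = 97.20° ✗; |GK| = 12.00 ✓.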